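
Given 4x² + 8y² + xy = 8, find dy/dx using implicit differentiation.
Differentiate the relation implicitly: treat y = y(x) and apply the chain rule, so every y-derivative picks up a y' = dy/dx factor.

With everything moved to the left-hand side, differentiate term by term:
  d/dx[4x^2] = 8x
  d/dx[xy] = x·y' + y
  d/dx[8y^2] = 16y·y'
  d/dx[-8] = 0

Separating the contributions that come from x directly and those that come through y:
  without y':      8x + y
  multiplying y':  x + 16y

so (8x + y) + (x + 16y)·y' = 0, and therefore
  dy/dx = -(8x + y)/(x + 16y) = (-8x - y)/(x + 16y)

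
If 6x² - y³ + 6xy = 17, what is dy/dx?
Apply d/dx to both sides, remembering that y depends on x. Each occurrence of y therefore brings in a y' = dy/dx via the chain rule.

With F(x, y) equal to the left-hand side minus the right, differentiate F term by term:
  d/dx[6x^2] = 12x
  d/dx[6xy] = 6x·y' + 6y
  d/dx[-y^3] = -3y^2·y'
  d/dx[-17] = 0
Adding these up, d/dx[F] = 0 becomes
  (12x + 6y) + (6x - 3y^2)·y' = 0,
so isolating y',
  dy/dx = -(12x + 6y)/(6x - 3y^2) = 2(-2x - y)/(2x - y^2)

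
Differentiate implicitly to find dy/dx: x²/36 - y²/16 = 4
Apply d/dx to both sides, remembering that y depends on x. Each occurrence of y therefore brings in a y' = dy/dx via the chain rule.

With F(x, y) equal to the left-hand side minus the right, differentiate F term by term:
  d/dx[x^2/36] = x/18
  d/dx[-y^2/16] = -y·y'/8
  d/dx[-4] = 0
Adding these up, d/dx[F] = 0 becomes
  (x/18) + (-y/8)·y' = 0,
so isolating y',
  dy/dx = -(x/18)/(-y/8) = 4x/(9y)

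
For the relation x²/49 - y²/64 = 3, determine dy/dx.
Apply d/dx to both sides, remembering that y depends on x. Each occurrence of y therefore brings in a y' = dy/dx via the chain rule.

With F(x, y) equal to the left-hand side minus the right, differentiate F term by term:
  d/dx[x^2/49] = 2x/49
  d/dx[-y^2/64] = -y·y'/32
  d/dx[-3] = 0
Adding these up, d/dx[F] = 0 becomes
  (2x/49) + (-y/32)·y' = 0,
so isolating y',
  dy/dx = -(2x/49)/(-y/32) = 64x/(49y)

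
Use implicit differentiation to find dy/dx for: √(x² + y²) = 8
Differentiate both sides with respect to x, treating y as y(x). By the chain rule, any term containing y contributes a factor of y' = dy/dx when we differentiate it.

Move every term to one side and write the relation as F(x, y) = 0. Term by term,
  d/dx[√(x^2 + y^2)] = (x + y·y')/√(x^2 + y^2)
  d/dx[-8] = 0

The pieces without y' make up ∂F/∂x and the coefficient of y' is ∂F/∂y:
  ∂F/∂x = x/√(x^2 + y^2),
  ∂F/∂y = y/√(x^2 + y^2).

Since d/dx[F] = ∂F/∂x + (∂F/∂y)·y' = 0, solve for y':
  (∂F/∂y)·y' = -∂F/∂x
  dy/dx = -(∂F/∂x)/(∂F/∂y) = -(x/√(x^2 + y^2))/(y/√(x^2 + y^2)) = -x/y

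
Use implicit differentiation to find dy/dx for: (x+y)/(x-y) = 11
Differentiate the relation implicitly: treat y = y(x) and apply the chain rule, so every y-derivative picks up a y' = dy/dx factor.

With everything moved to the left-hand side, differentiate term by term:
  d/dx[(x + y)/(x - y)] = (y' + 1)/(x - y) + (x + y)(y' - 1)/(x - y)^2
  d/dx[-11] = 0

Separating the contributions that come from x directly and those that come through y:
  without y':      1/(x - y) - (x + y)/(x - y)^2
  multiplying y':  1/(x - y) + (x + y)/(x - y)^2

so (1/(x - y) - (x + y)/(x - y)^2) + (1/(x - y) + (x + y)/(x - y)^2)·y' = 0, and therefore
  dy/dx = -(1/(x - y) - (x + y)/(x - y)^2)/(1/(x - y) + (x + y)/(x - y)^2)
        = -(-2y/(x - y)^2)/(2x/(x - y)^2) = y/x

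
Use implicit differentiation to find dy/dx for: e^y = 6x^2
Take d/dx of both sides. Since y is implicitly a function of x, the chain rule attaches a y' = dy/dx factor whenever we differentiate through y.

Set F(x, y) = (left side) − (right side), so the curve is F = 0. Differentiating each term of F:
  d/dx[-6x^2] = -12x
  d/dx[e^(y)] = y'·e^(y)

Collecting, the y'-free part is the partial derivative in x and the y' coefficient is the partial derivative in y:
  ∂F/∂x = -12x
  ∂F/∂y = e^(y)

so d/dx[F(x, y(x))] = ∂F/∂x + (∂F/∂y)·y' = 0. Rearranging,
  dy/dx = -(∂F/∂x)/(∂F/∂y) = -(-12x)/(e^(y)) = 12x·e^(-y)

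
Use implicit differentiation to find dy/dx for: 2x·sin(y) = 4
Differentiate the relation implicitly: treat y = y(x) and apply the chain rule, so every y-derivative picks up a y' = dy/dx factor.

With everything moved to the left-hand side, differentiate term by term:
  d/dx[2x·sin(y)] = 2x·y'·cos(y) + 2sin(y)
  d/dx[-4] = 0

Separating the contributions that come from x directly and those that come through y:
  without y':      2sin(y)
  multiplying y':  2x·cos(y)

so (2sin(y)) + (2x·cos(y))·y' = 0, and therefore
  dy/dx = -(2sin(y))/(2x·cos(y)) = -tan(y)/x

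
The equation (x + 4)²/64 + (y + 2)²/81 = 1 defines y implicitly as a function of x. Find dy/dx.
Differentiate both sides with respect to x, treating y as y(x). By the chain rule, any term containing y contributes a factor of y' = dy/dx when we differentiate it.

Move every term to one side and write the relation as F(x, y) = 0. Term by term,
  d/dx[(x + 4)^2/64] = x/32 + 1/8
  d/dx[(y + 2)^2/81] = 2·y'(y + 2)/81
  d/dx[-1] = 0

The pieces without y' make up ∂F/∂x and the coefficient of y' is ∂F/∂y:
  ∂F/∂x = x/32 + 1/8,
  ∂F/∂y = 2y/81 + 4/81.

Since d/dx[F] = ∂F/∂x + (∂F/∂y)·y' = 0, solve for y':
  (∂F/∂y)·y' = -∂F/∂x
  dy/dx = -(∂F/∂x)/(∂F/∂y) = -(x/32 + 1/8)/(2y/81 + 4/81)
        = -((x + 4)/32)/(2(y + 2)/81) = 81(-x - 4)/(64(y + 2))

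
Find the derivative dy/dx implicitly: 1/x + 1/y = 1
Differentiate both sides with respect to x, treating y as y(x). By the chain rule, any term containing y contributes a factor of y' = dy/dx when we differentiate it.

Move every term to one side and write the relation as F(x, y) = 0. Term by term,
  d/dx[1/y] = -y'/y^2
  d/dx[1/x] = -1/x^2
  d/dx[-1] = 0

The pieces without y' make up ∂F/∂x and the coefficient of y' is ∂F/∂y:
  ∂F/∂x = -1/x^2,
  ∂F/∂y = -1/y^2.

Since d/dx[F] = ∂F/∂x + (∂F/∂y)·y' = 0, solve for y':
  (∂F/∂y)·y' = -∂F/∂x
  dy/dx = -(∂F/∂x)/(∂F/∂y) = -(-1/x^2)/(-1/y^2) = -y^2/x^2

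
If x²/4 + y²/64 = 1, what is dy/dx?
Differentiate both sides with respect to x, treating y as y(x). By the chain rule, any term containing y contributes a factor of y' = dy/dx when we differentiate it.

Move every term to one side and write the relation as F(x, y) = 0. Term by term,
  d/dx[x^2/4] = x/2
  d/dx[y^2/64] = y·y'/32
  d/dx[-1] = 0

The pieces without y' make up ∂F/∂x and the coefficient of y' is ∂F/∂y:
  ∂F/∂x = x/2,
  ∂F/∂y = y/32.

Since d/dx[F] = ∂F/∂x + (∂F/∂y)·y' = 0, solve for y':
  (∂F/∂y)·y' = -∂F/∂x
  dy/dx = -(∂F/∂x)/(∂F/∂y) = -(x/2)/(y/32) = -16x/y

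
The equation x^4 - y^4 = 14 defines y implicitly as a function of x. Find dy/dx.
Differentiate the relation implicitly: treat y = y(x) and apply the chain rule, so every y-derivative picks up a y' = dy/dx factor.

With everything moved to the left-hand side, differentiate term by term:
  d/dx[x^4] = 4x^3
  d/dx[-y^4] = -4y^3·y'
  d/dx[-14] = 0

Separating the contributions that come from x directly and those that come through y:
  without y':      4x^3
  multiplying y':  -4y^3

so (4x^3) + (-4y^3)·y' = 0, and therefore
  dy/dx = -(4x^3)/(-4y^3) = x^3/y^3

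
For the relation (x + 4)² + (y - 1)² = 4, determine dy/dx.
Differentiate both sides with respect to x, treating y as y(x). By the chain rule, any term containing y contributes a factor of y' = dy/dx when we differentiate it.

Move every term to one side and write the relation as F(x, y) = 0. Term by term,
  d/dx[(x + 4)^2] = 2x + 8
  d/dx[(y - 1)^2] = 2·y'(y - 1)
  d/dx[-4] = 0

The pieces without y' make up ∂F/∂x and the coefficient of y' is ∂F/∂y:
  ∂F/∂x = 2x + 8,
  ∂F/∂y = 2y - 2.

Since d/dx[F] = ∂F/∂x + (∂F/∂y)·y' = 0, solve for y':
  (∂F/∂y)·y' = -∂F/∂x
  dy/dx = -(∂F/∂x)/(∂F/∂y) = -(2x + 8)/(2y - 2) = (-x - 4)/(y - 1)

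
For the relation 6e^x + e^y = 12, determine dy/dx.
Take d/dx of both sides. Since y is implicitly a function of x, the chain rule attaches a y' = dy/dx factor whenever we differentiate through y.

Set F(x, y) = (left side) − (right side), so the curve is F = 0. Differentiating each term of F:
  d/dx[6e^(x)] = 6e^(x)
  d/dx[e^(y)] = y'·e^(y)
  d/dx[-12] = 0

Collecting, the y'-free part is the partial derivative in x and the y' coefficient is the partial derivative in y:
  ∂F/∂x = 6e^(x)
  ∂F/∂y = e^(y)

so d/dx[F(x, y(x))] = ∂F/∂x + (∂F/∂y)·y' = 0. Rearranging,
  dy/dx = -(∂F/∂x)/(∂F/∂y) = -(6e^(x))/(e^(y)) = -6e^(x - y)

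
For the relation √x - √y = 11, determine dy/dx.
Take d/dx of both sides. Since y is implicitly a function of x, the chain rule attaches a y' = dy/dx factor whenever we differentiate through y.

Set F(x, y) = (left side) − (right side), so the curve is F = 0. Differentiating each term of F:
  d/dx[√(x)] = 1/(2√(x))
  d/dx[-√(y)] = -y'/(2√(y))
  d/dx[-11] = 0

Collecting, the y'-free part is the partial derivative in x and the y' coefficient is the partial derivative in y:
  ∂F/∂x = 1/(2√(x))
  ∂F/∂y = -1/(2√(y))

so d/dx[F(x, y(x))] = ∂F/∂x + (∂F/∂y)·y' = 0. Rearranging,
  dy/dx = -(∂F/∂x)/(∂F/∂y) = -(1/(2√(x)))/(-1/(2√(y))) = √(y)/√(x)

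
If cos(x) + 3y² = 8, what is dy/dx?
Differentiate the relation implicitly: treat y = y(x) and apply the chain rule, so every y-derivative picks up a y' = dy/dx factor.

With everything moved to the left-hand side, differentiate term by term:
  d/dx[3y^2] = 6y·y'
  d/dx[cos(x)] = -sin(x)
  d/dx[-8] = 0

Separating the contributions that come from x directly and those that come through y:
  without y':      -sin(x)
  multiplying y':  6y

so (-sin(x)) + (6y)·y' = 0, and therefore
  dy/dx = -(-sin(x))/(6y) = sin(x)/(6y)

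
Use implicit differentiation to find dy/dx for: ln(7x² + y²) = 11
Take d/dx of both sides. Since y is implicitly a function of x, the chain rule attaches a y' = dy/dx factor whenever we differentiate through y.

Set F(x, y) = (left side) − (right side), so the curve is F = 0. Differentiating each term of F:
  d/dx[ln(7x^2 + y^2)] = (14x + 2y·y')/(7x^2 + y^2)
  d/dx[-11] = 0

Collecting, the y'-free part is the partial derivative in x and the y' coefficient is the partial derivative in y:
  ∂F/∂x = 14x/(7x^2 + y^2)
  ∂F/∂y = 2y/(7x^2 + y^2)

so d/dx[F(x, y(x))] = ∂F/∂x + (∂F/∂y)·y' = 0. Rearranging,
  dy/dx = -(∂F/∂x)/(∂F/∂y) = -(14x/(7x^2 + y^2))/(2y/(7x^2 + y^2)) = -7x/y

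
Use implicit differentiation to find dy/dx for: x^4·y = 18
Differentiate both sides with respect to x, treating y as y(x). By the chain rule, any term containing y contributes a factor of y' = dy/dx when we differentiate it.

Move every term to one side and write the relation as F(x, y) = 0. Term by term,
  d/dx[x^4y] = x^4·y' + 4x^3y
  d/dx[-18] = 0

The pieces without y' make up ∂F/∂x and the coefficient of y' is ∂F/∂y:
  ∂F/∂x = 4x^3y,
  ∂F/∂y = x^4.

Since d/dx[F] = ∂F/∂x + (∂F/∂y)·y' = 0, solve for y':
  (∂F/∂y)·y' = -∂F/∂x
  dy/dx = -(∂F/∂x)/(∂F/∂y) = -(4x^3y)/(x^4) = -4y/x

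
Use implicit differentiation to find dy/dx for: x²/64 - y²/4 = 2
Take d/dx of both sides. Since y is implicitly a function of x, the chain rule attaches a y' = dy/dx factor whenever we differentiate through y.

Set F(x, y) = (left side) − (right side), so the curve is F = 0. Differentiating each term of F:
  d/dx[x^2/64] = x/32
  d/dx[-y^2/4] = -y·y'/2
  d/dx[-2] = 0

Collecting, the y'-free part is the partial derivative in x and the y' coefficient is the partial derivative in y:
  ∂F/∂x = x/32
  ∂F/∂y = -y/2

so d/dx[F(x, y(x))] = ∂F/∂x + (∂F/∂y)·y' = 0. Rearranging,
  dy/dx = -(∂F/∂x)/(∂F/∂y) = -(x/32)/(-y/2) = x/(16y)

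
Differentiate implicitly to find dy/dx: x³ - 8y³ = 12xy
Differentiate both sides with respect to x, treating y as y(x). By the chain rule, any term containing y contributes a factor of y' = dy/dx when we differentiate it.

Move every term to one side and write the relation as F(x, y) = 0. Term by term,
  d/dx[x^3] = 3x^2
  d/dx[-12xy] = -12x·y' - 12y
  d/dx[-8y^3] = -24y^2·y'

The pieces without y' make up ∂F/∂x and the coefficient of y' is ∂F/∂y:
  ∂F/∂x = 3x^2 - 12y,
  ∂F/∂y = -12x - 24y^2.

Since d/dx[F] = ∂F/∂x + (∂F/∂y)·y' = 0, solve for y':
  (∂F/∂y)·y' = -∂F/∂x
  dy/dx = -(∂F/∂x)/(∂F/∂y) = -(3x^2 - 12y)/(-12x - 24y^2) = (x^2/4 - y)/(x + 2y^2)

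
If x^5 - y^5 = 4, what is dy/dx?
Take d/dx of both sides. Since y is implicitly a function of x, the chain rule attaches a y' = dy/dx factor whenever we differentiate through y.

Set F(x, y) = (left side) − (right side), so the curve is F = 0. Differentiating each term of F:
  d/dx[x^5] = 5x^4
  d/dx[-y^5] = -5y^4·y'
  d/dx[-4] = 0

Collecting, the y'-free part is the partial derivative in x and the y' coefficient is the partial derivative in y:
  ∂F/∂x = 5x^4
  ∂F/∂y = -5y^4

so d/dx[F(x, y(x))] = ∂F/∂x + (∂F/∂y)·y' = 0. Rearranging,
  dy/dx = -(∂F/∂x)/(∂F/∂y) = -(5x^4)/(-5y^4) = x^4/y^4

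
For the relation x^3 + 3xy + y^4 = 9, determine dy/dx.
Differentiate the relation implicitly: treat y = y(x) and apply the chain rule, so every y-derivative picks up a y' = dy/dx factor.

With everything moved to the left-hand side, differentiate term by term:
  d/dx[x^3] = 3x^2
  d/dx[3xy] = 3x·y' + 3y
  d/dx[y^4] = 4y^3·y'
  d/dx[-9] = 0

Separating the contributions that come from x directly and those that come through y:
  without y':      3x^2 + 3y
  multiplying y':  3x + 4y^3

so (3x^2 + 3y) + (3x + 4y^3)·y' = 0, and therefore
  dy/dx = -(3x^2 + 3y)/(3x + 4y^3) = 3(-x^2 - y)/(3x + 4y^3)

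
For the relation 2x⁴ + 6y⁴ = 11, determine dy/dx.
Differentiate both sides with respect to x, treating y as y(x). By the chain rule, any term containing y contributes a factor of y' = dy/dx when we differentiate it.

Move every term to one side and write the relation as F(x, y) = 0. Term by term,
  d/dx[2x^4] = 8x^3
  d/dx[6y^4] = 24y^3·y'
  d/dx[-11] = 0

The pieces without y' make up ∂F/∂x and the coefficient of y' is ∂F/∂y:
  ∂F/∂x = 8x^3,
  ∂F/∂y = 24y^3.

Since d/dx[F] = ∂F/∂x + (∂F/∂y)·y' = 0, solve for y':
  (∂F/∂y)·y' = -∂F/∂x
  dy/dx = -(∂F/∂x)/(∂F/∂y) = -(8x^3)/(24y^3) = -x^3/(3y^3)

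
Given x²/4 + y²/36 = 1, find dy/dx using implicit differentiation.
Differentiate both sides with respect to x, treating y as y(x). By the chain rule, any term containing y contributes a factor of y' = dy/dx when we differentiate it.

Move every term to one side and write the relation as F(x, y) = 0. Term by term,
  d/dx[x^2/4] = x/2
  d/dx[y^2/36] = y·y'/18
  d/dx[-1] = 0

The pieces without y' make up ∂F/∂x and the coefficient of y' is ∂F/∂y:
  ∂F/∂x = x/2,
  ∂F/∂y = y/18.

Since d/dx[F] = ∂F/∂x + (∂F/∂y)·y' = 0, solve for y':
  (∂F/∂y)·y' = -∂F/∂x
  dy/dx = -(∂F/∂x)/(∂F/∂y) = -(x/2)/(y/18) = -9x/y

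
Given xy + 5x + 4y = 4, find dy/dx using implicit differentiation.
Differentiate both sides with respect to x, treating y as y(x). By the chain rule, any term containing y contributes a factor of y' = dy/dx when we differentiate it.

Move every term to one side and write the relation as F(x, y) = 0. Term by term,
  d/dx[xy] = x·y' + y
  d/dx[5x] = 5
  d/dx[4y] = 4·y'
  d/dx[-4] = 0

The pieces without y' make up ∂F/∂x and the coefficient of y' is ∂F/∂y:
  ∂F/∂x = y + 5,
  ∂F/∂y = x + 4.

Since d/dx[F] = ∂F/∂x + (∂F/∂y)·y' = 0, solve for y':
  (∂F/∂y)·y' = -∂F/∂x
  dy/dx = -(∂F/∂x)/(∂F/∂y) = -(y + 5)/(x + 4) = (-y - 5)/(x + 4)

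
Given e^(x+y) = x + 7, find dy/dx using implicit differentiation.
Differentiate both sides with respect to x, treating y as y(x). By the chain rule, any term containing y contributes a factor of y' = dy/dx when we differentiate it.

Move every term to one side and write the relation as F(x, y) = 0. Term by term,
  d/dx[-x] = -1
  d/dx[e^(x + y)] = (y' + 1)·e^(x + y)
  d/dx[-7] = 0

The pieces without y' make up ∂F/∂x and the coefficient of y' is ∂F/∂y:
  ∂F/∂x = e^(x + y) - 1,
  ∂F/∂y = e^(x + y).

Since d/dx[F] = ∂F/∂x + (∂F/∂y)·y' = 0, solve for y':
  (∂F/∂y)·y' = -∂F/∂x
  dy/dx = -(∂F/∂x)/(∂F/∂y) = -(e^(x + y) - 1)/(e^(x + y)) = e^(-x - y) - 1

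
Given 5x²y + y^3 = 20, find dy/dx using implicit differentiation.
Differentiate both sides with respect to x, treating y as y(x). By the chain rule, any term containing y contributes a factor of y' = dy/dx when we differentiate it.

Move every term to one side and write the relation as F(x, y) = 0. Term by term,
  d/dx[5x^2y] = 5x^2·y' + 10xy
  d/dx[y^3] = 3y^2·y'
  d/dx[-20] = 0

The pieces without y' make up ∂F/∂x and the coefficient of y' is ∂F/∂y:
  ∂F/∂x = 10xy,
  ∂F/∂y = 5x^2 + 3y^2.

Since d/dx[F] = ∂F/∂x + (∂F/∂y)·y' = 0, solve for y':
  (∂F/∂y)·y' = -∂F/∂x
  dy/dx = -(∂F/∂x)/(∂F/∂y) = -(10xy)/(5x^2 + 3y^2) = -10xy/(5x^2 + 3y^2)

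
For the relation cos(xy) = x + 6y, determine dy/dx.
Apply d/dx to both sides, remembering that y depends on x. Each occurrence of y therefore brings in a y' = dy/dx via the chain rule.

With F(x, y) equal to the left-hand side minus the right, differentiate F term by term:
  d/dx[-x] = -1
  d/dx[-6y] = -6·y'
  d/dx[cos(xy)] = -(x·y' + y)·sin(xy)
Adding these up, d/dx[F] = 0 becomes
  (-y·sin(xy) - 1) + (-x·sin(xy) - 6)·y' = 0,
so isolating y',
  dy/dx = -(-y·sin(xy) - 1)/(-x·sin(xy) - 6) = -(y·sin(xy) + 1)/(x·sin(xy) + 6)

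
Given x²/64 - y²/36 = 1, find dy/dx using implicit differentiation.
Apply d/dx to both sides, remembering that y depends on x. Each occurrence of y therefore brings in a y' = dy/dx via the chain rule.

With F(x, y) equal to the left-hand side minus the right, differentiate F term by term:
  d/dx[x^2/64] = x/32
  d/dx[-y^2/36] = -y·y'/18
  d/dx[-1] = 0
Adding these up, d/dx[F] = 0 becomes
  (x/32) + (-y/18)·y' = 0,
so isolating y',
  dy/dx = -(x/32)/(-y/18) = 9x/(16y)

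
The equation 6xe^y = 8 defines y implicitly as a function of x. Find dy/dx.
Apply d/dx to both sides, remembering that y depends on x. Each occurrence of y therefore brings in a y' = dy/dx via the chain rule.

With F(x, y) equal to the left-hand side minus the right, differentiate F term by term:
  d/dx[6x·e^(y)] = 6x·y'·e^(y) + 6e^(y)
  d/dx[-8] = 0
Adding these up, d/dx[F] = 0 becomes
  (6e^(y)) + (6x·e^(y))·y' = 0,
so isolating y',
  dy/dx = -(6e^(y))/(6x·e^(y)) = -1/x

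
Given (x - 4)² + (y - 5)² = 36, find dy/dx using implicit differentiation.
Take d/dx of both sides. Since y is implicitly a function of x, the chain rule attaches a y' = dy/dx factor whenever we differentiate through y.

Set F(x, y) = (left side) − (right side), so the curve is F = 0. Differentiating each term of F:
  d/dx[(x - 4)^2] = 2x - 8
  d/dx[(y - 5)^2] = 2·y'(y - 5)
  d/dx[-36] = 0

Collecting, the y'-free part is the partial derivative in x and the y' coefficient is the partial derivative in y:
  ∂F/∂x = 2x - 8
  ∂F/∂y = 2y - 10

so d/dx[F(x, y(x))] = ∂F/∂x + (∂F/∂y)·y' = 0. Rearranging,
  dy/dx = -(∂F/∂x)/(∂F/∂y) = -(2x - 8)/(2y - 10) = (4 - x)/(y - 5)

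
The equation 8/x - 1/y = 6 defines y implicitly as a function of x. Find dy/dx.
Differentiate the relation implicitly: treat y = y(x) and apply the chain rule, so every y-derivative picks up a y' = dy/dx factor.

With everything moved to the left-hand side, differentiate term by term:
  d/dx[-1/y] = y'/y^2
  d/dx[8/x] = -8/x^2
  d/dx[-6] = 0

Separating the contributions that come from x directly and those that come through y:
  without y':      -8/x^2
  multiplying y':  y^(-2)

so (-8/x^2) + (y^(-2))·y' = 0, and therefore
  dy/dx = -(-8/x^2)/(y^(-2)) = 8y^2/x^2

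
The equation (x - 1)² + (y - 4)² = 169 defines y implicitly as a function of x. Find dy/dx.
Apply d/dx to both sides, remembering that y depends on x. Each occurrence of y therefore brings in a y' = dy/dx via the chain rule.

With F(x, y) equal to the left-hand side minus the right, differentiate F term by term:
  d/dx[(x - 1)^2] = 2x - 2
  d/dx[(y - 4)^2] = 2·y'(y - 4)
  d/dx[-169] = 0
Adding these up, d/dx[F] = 0 becomes
  (2x - 2) + (2y - 8)·y' = 0,
so isolating y',
  dy/dx = -(2x - 2)/(2y - 8) = (1 - x)/(y - 4)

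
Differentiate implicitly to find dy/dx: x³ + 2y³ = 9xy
Differentiate the relation implicitly: treat y = y(x) and apply the chain rule, so every y-derivative picks up a y' = dy/dx factor.

With everything moved to the left-hand side, differentiate term by term:
  d/dx[x^3] = 3x^2
  d/dx[-9xy] = -9x·y' - 9y
  d/dx[2y^3] = 6y^2·y'

Separating the contributions that come from x directly and those that come through y:
  without y':      3x^2 - 9y
  multiplying y':  -9x + 6y^2

so (3x^2 - 9y) + (-9x + 6y^2)·y' = 0, and therefore
  dy/dx = -(3x^2 - 9y)/(-9x + 6y^2) = (x^2 - 3y)/(3x - 2y^2)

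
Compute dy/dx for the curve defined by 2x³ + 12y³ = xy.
Differentiate the relation implicitly: treat y = y(x) and apply the chain rule, so every y-derivative picks up a y' = dy/dx factor.

With everything moved to the left-hand side, differentiate term by term:
  d/dx[2x^3] = 6x^2
  d/dx[-xy] = -x·y' - y
  d/dx[12y^3] = 36y^2·y'

Separating the contributions that come from x directly and those that come through y:
  without y':      6x^2 - y
  multiplying y':  -x + 36y^2

so (6x^2 - y) + (-x + 36y^2)·y' = 0, and therefore
  dy/dx = -(6x^2 - y)/(-x + 36y^2) = (6x^2 - y)/(x - 36y^2)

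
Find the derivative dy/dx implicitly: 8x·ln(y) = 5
Take d/dx of both sides. Since y is implicitly a function of x, the chain rule attaches a y' = dy/dx factor whenever we differentiate through y.

Set F(x, y) = (left side) − (right side), so the curve is F = 0. Differentiating each term of F:
  d/dx[8x·ln(y)] = 8x·y'/y + 8ln(y)
  d/dx[-5] = 0

Collecting, the y'-free part is the partial derivative in x and the y' coefficient is the partial derivative in y:
  ∂F/∂x = 8ln(y)
  ∂F/∂y = 8x/y

so d/dx[F(x, y(x))] = ∂F/∂x + (∂F/∂y)·y' = 0. Rearranging,
  dy/dx = -(∂F/∂x)/(∂F/∂y) = -(8ln(y))/(8x/y) = -y·ln(y)/x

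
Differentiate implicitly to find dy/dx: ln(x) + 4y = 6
Differentiate both sides with respect to x, treating y as y(x). By the chain rule, any term containing y contributes a factor of y' = dy/dx when we differentiate it.

Move every term to one side and write the relation as F(x, y) = 0. Term by term,
  d/dx[4y] = 4·y'
  d/dx[ln(x)] = 1/x
  d/dx[-6] = 0

The pieces without y' make up ∂F/∂x and the coefficient of y' is ∂F/∂y:
  ∂F/∂x = 1/x,
  ∂F/∂y = 4.

Since d/dx[F] = ∂F/∂x + (∂F/∂y)·y' = 0, solve for y':
  (∂F/∂y)·y' = -∂F/∂x
  dy/dx = -(∂F/∂x)/(∂F/∂y) = -(1/x)/(4) = -1/(4x)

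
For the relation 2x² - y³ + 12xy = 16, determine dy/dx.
Take d/dx of both sides. Since y is implicitly a function of x, the chain rule attaches a y' = dy/dx factor whenever we differentiate through y.

Set F(x, y) = (left side) − (right side), so the curve is F = 0. Differentiating each term of F:
  d/dx[2x^2] = 4x
  d/dx[12xy] = 12x·y' + 12y
  d/dx[-y^3] = -3y^2·y'
  d/dx[-16] = 0

Collecting, the y'-free part is the partial derivative in x and the y' coefficient is the partial derivative in y:
  ∂F/∂x = 4x + 12y
  ∂F/∂y = 12x - 3y^2

so d/dx[F(x, y(x))] = ∂F/∂x + (∂F/∂y)·y' = 0. Rearranging,
  dy/dx = -(∂F/∂x)/(∂F/∂y) = -(4x + 12y)/(12x - 3y^2) = 4(-x - 3y)/(3(4x - y^2))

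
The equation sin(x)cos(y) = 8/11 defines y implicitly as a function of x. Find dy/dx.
Apply d/dx to both sides, remembering that y depends on x. Each occurrence of y therefore brings in a y' = dy/dx via the chain rule.

With F(x, y) equal to the left-hand side minus the right, differentiate F term by term:
  d/dx[sin(x)·cos(y)] = -y'·sin(x)·sin(y) + cos(x)·cos(y)
  d/dx[-8/11] = 0
Adding these up, d/dx[F] = 0 becomes
  (cos(x)·cos(y)) + (-sin(x)·sin(y))·y' = 0,
so isolating y',
  dy/dx = -(cos(x)·cos(y))/(-sin(x)·sin(y)) = 1/(tan(x)·tan(y))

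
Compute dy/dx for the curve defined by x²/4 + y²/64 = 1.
Differentiate the relation implicitly: treat y = y(x) and apply the chain rule, so every y-derivative picks up a y' = dy/dx factor.

With everything moved to the left-hand side, differentiate term by term:
  d/dx[x^2/4] = x/2
  d/dx[y^2/64] = y·y'/32
  d/dx[-1] = 0

Separating the contributions that come from x directly and those that come through y:
  without y':      x/2
  multiplying y':  y/32

so (x/2) + (y/32)·y' = 0, and therefore
  dy/dx = -(x/2)/(y/32) = -16x/y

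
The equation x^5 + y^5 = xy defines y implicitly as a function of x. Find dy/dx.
Differentiate both sides with respect to x, treating y as y(x). By the chain rule, any term containing y contributes a factor of y' = dy/dx when we differentiate it.

Move every term to one side and write the relation as F(x, y) = 0. Term by term,
  d/dx[x^5] = 5x^4
  d/dx[-xy] = -x·y' - y
  d/dx[y^5] = 5y^4·y'

The pieces without y' make up ∂F/∂x and the coefficient of y' is ∂F/∂y:
  ∂F/∂x = 5x^4 - y,
  ∂F/∂y = -x + 5y^4.

Since d/dx[F] = ∂F/∂x + (∂F/∂y)·y' = 0, solve for y':
  (∂F/∂y)·y' = -∂F/∂x
  dy/dx = -(∂F/∂x)/(∂F/∂y) = -(5x^4 - y)/(-x + 5y^4) = (5x^4 - y)/(x - 5y^4)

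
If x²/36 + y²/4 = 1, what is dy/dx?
Apply d/dx to both sides, remembering that y depends on x. Each occurrence of y therefore brings in a y' = dy/dx via the chain rule.

With F(x, y) equal to the left-hand side minus the right, differentiate F term by term:
  d/dx[x^2/36] = x/18
  d/dx[y^2/4] = y·y'/2
  d/dx[-1] = 0
Adding these up, d/dx[F] = 0 becomes
  (x/18) + (y/2)·y' = 0,
so isolating y',
  dy/dx = -(x/18)/(y/2) = -x/(9y)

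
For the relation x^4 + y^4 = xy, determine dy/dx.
Differentiate both sides with respect to x, treating y as y(x). By the chain rule, any term containing y contributes a factor of y' = dy/dx when we differentiate it.

Move every term to one side and write the relation as F(x, y) = 0. Term by term,
  d/dx[x^4] = 4x^3
  d/dx[-xy] = -x·y' - y
  d/dx[y^4] = 4y^3·y'

The pieces without y' make up ∂F/∂x and the coefficient of y' is ∂F/∂y:
  ∂F/∂x = 4x^3 - y,
  ∂F/∂y = -x + 4y^3.

Since d/dx[F] = ∂F/∂x + (∂F/∂y)·y' = 0, solve for y':
  (∂F/∂y)·y' = -∂F/∂x
  dy/dx = -(∂F/∂x)/(∂F/∂y) = -(4x^3 - y)/(-x + 4y^3) = (4x^3 - y)/(x - 4y^3)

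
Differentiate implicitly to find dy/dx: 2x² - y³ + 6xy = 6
Take d/dx of both sides. Since y is implicitly a function of x, the chain rule attaches a y' = dy/dx factor whenever we differentiate through y.

Set F(x, y) = (left side) − (right side), so the curve is F = 0. Differentiating each term of F:
  d/dx[2x^2] = 4x
  d/dx[6xy] = 6x·y' + 6y
  d/dx[-y^3] = -3y^2·y'
  d/dx[-6] = 0

Collecting, the y'-free part is the partial derivative in x and the y' coefficient is the partial derivative in y:
  ∂F/∂x = 4x + 6y
  ∂F/∂y = 6x - 3y^2

so d/dx[F(x, y(x))] = ∂F/∂x + (∂F/∂y)·y' = 0. Rearranging,
  dy/dx = -(∂F/∂x)/(∂F/∂y) = -(4x + 6y)/(6x - 3y^2) = 2(-2x - 3y)/(3(2x - y^2))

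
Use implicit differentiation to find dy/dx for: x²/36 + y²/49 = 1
Differentiate the relation implicitly: treat y = y(x) and apply the chain rule, so every y-derivative picks up a y' = dy/dx factor.

With everything moved to the left-hand side, differentiate term by term:
  d/dx[x^2/36] = x/18
  d/dx[y^2/49] = 2y·y'/49
  d/dx[-1] = 0

Separating the contributions that come from x directly and those that come through y:
  without y':      x/18
  multiplying y':  2y/49

so (x/18) + (2y/49)·y' = 0, and therefore
  dy/dx = -(x/18)/(2y/49) = -49x/(36y)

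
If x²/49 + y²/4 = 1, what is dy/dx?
Apply d/dx to both sides, remembering that y depends on x. Each occurrence of y therefore brings in a y' = dy/dx via the chain rule.

With F(x, y) equal to the left-hand side minus the right, differentiate F term by term:
  d/dx[x^2/49] = 2x/49
  d/dx[y^2/4] = y·y'/2
  d/dx[-1] = 0
Adding these up, d/dx[F] = 0 becomes
  (2x/49) + (y/2)·y' = 0,
so isolating y',
  dy/dx = -(2x/49)/(y/2) = -4x/(49y)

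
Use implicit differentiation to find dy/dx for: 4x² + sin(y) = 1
Differentiate both sides with respect to x, treating y as y(x). By the chain rule, any term containing y contributes a factor of y' = dy/dx when we differentiate it.

Move every term to one side and write the relation as F(x, y) = 0. Term by term,
  d/dx[4x^2] = 8x
  d/dx[sin(y)] = y'·cos(y)
  d/dx[-1] = 0

The pieces without y' make up ∂F/∂x and the coefficient of y' is ∂F/∂y:
  ∂F/∂x = 8x,
  ∂F/∂y = cos(y).

Since d/dx[F] = ∂F/∂x + (∂F/∂y)·y' = 0, solve for y':
  (∂F/∂y)·y' = -∂F/∂x
  dy/dx = -(∂F/∂x)/(∂F/∂y) = -(8x)/(cos(y)) = -8x/cos(y)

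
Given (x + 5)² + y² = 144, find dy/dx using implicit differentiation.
Take d/dx of both sides. Since y is implicitly a function of x, the chain rule attaches a y' = dy/dx factor whenever we differentiate through y.

Set F(x, y) = (left side) − (right side), so the curve is F = 0. Differentiating each term of F:
  d/dx[y^2] = 2y·y'
  d/dx[(x + 5)^2] = 2x + 10
  d/dx[-144] = 0

Collecting, the y'-free part is the partial derivative in x and the y' coefficient is the partial derivative in y:
  ∂F/∂x = 2x + 10
  ∂F/∂y = 2y

so d/dx[F(x, y(x))] = ∂F/∂x + (∂F/∂y)·y' = 0. Rearranging,
  dy/dx = -(∂F/∂x)/(∂F/∂y) = -(2x + 10)/(2y) = (-x - 5)/y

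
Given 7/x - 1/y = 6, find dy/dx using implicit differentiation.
Differentiate the relation implicitly: treat y = y(x) and apply the chain rule, so every y-derivative picks up a y' = dy/dx factor.

With everything moved to the left-hand side, differentiate term by term:
  d/dx[-1/y] = y'/y^2
  d/dx[7/x] = -7/x^2
  d/dx[-6] = 0

Separating the contributions that come from x directly and those that come through y:
  without y':      -7/x^2
  multiplying y':  y^(-2)

so (-7/x^2) + (y^(-2))·y' = 0, and therefore
  dy/dx = -(-7/x^2)/(y^(-2)) = 7y^2/x^2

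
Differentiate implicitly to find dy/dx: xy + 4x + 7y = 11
Differentiate both sides with respect to x, treating y as y(x). By the chain rule, any term containing y contributes a factor of y' = dy/dx when we differentiate it.

Move every term to one side and write the relation as F(x, y) = 0. Term by term,
  d/dx[xy] = x·y' + y
  d/dx[4x] = 4
  d/dx[7y] = 7·y'
  d/dx[-11] = 0

The pieces without y' make up ∂F/∂x and the coefficient of y' is ∂F/∂y:
  ∂F/∂x = y + 4,
  ∂F/∂y = x + 7.

Since d/dx[F] = ∂F/∂x + (∂F/∂y)·y' = 0, solve for y':
  (∂F/∂y)·y' = -∂F/∂x
  dy/dx = -(∂F/∂x)/(∂F/∂y) = -(y + 4)/(x + 7) = (-y - 4)/(x + 7)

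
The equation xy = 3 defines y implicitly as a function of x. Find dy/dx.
Differentiate the relation implicitly: treat y = y(x) and apply the chain rule, so every y-derivative picks up a y' = dy/dx factor.

With everything moved to the left-hand side, differentiate term by term:
  d/dx[xy] = x·y' + y
  d/dx[-3] = 0

Separating the contributions that come from x directly and those that come through y:
  without y':      y
  multiplying y':  x

so (y) + (x)·y' = 0, and therefore
  dy/dx = -(y)/(x) = -y/x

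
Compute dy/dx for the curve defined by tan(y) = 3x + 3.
Apply d/dx to both sides, remembering that y depends on x. Each occurrence of y therefore brings in a y' = dy/dx via the chain rule.

With F(x, y) equal to the left-hand side minus the right, differentiate F term by term:
  d/dx[-3x] = -3
  d/dx[tan(y)] = y'(tan(y)^2 + 1)
  d/dx[-3] = 0
Adding these up, d/dx[F] = 0 becomes
  (-3) + (tan(y)^2 + 1)·y' = 0,
so isolating y',
  dy/dx = -(-3)/(tan(y)^2 + 1) = 3cos(y)^2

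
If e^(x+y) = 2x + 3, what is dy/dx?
Differentiate both sides with respect to x, treating y as y(x). By the chain rule, any term containing y contributes a factor of y' = dy/dx when we differentiate it.

Move every term to one side and write the relation as F(x, y) = 0. Term by term,
  d/dx[-2x] = -2
  d/dx[e^(x + y)] = (y' + 1)·e^(x + y)
  d/dx[-3] = 0

The pieces without y' make up ∂F/∂x and the coefficient of y' is ∂F/∂y:
  ∂F/∂x = e^(x + y) - 2,
  ∂F/∂y = e^(x + y).

Since d/dx[F] = ∂F/∂x + (∂F/∂y)·y' = 0, solve for y':
  (∂F/∂y)·y' = -∂F/∂x
  dy/dx = -(∂F/∂x)/(∂F/∂y) = -(e^(x + y) - 2)/(e^(x + y)) = 2e^(-x - y) - 1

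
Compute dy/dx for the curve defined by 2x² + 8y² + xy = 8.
Take d/dx of both sides. Since y is implicitly a function of x, the chain rule attaches a y' = dy/dx factor whenever we differentiate through y.

Set F(x, y) = (left side) − (right side), so the curve is F = 0. Differentiating each term of F:
  d/dx[2x^2] = 4x
  d/dx[xy] = x·y' + y
  d/dx[8y^2] = 16y·y'
  d/dx[-8] = 0

Collecting, the y'-free part is the partial derivative in x and the y' coefficient is the partial derivative in y:
  ∂F/∂x = 4x + y
  ∂F/∂y = x + 16y

so d/dx[F(x, y(x))] = ∂F/∂x + (∂F/∂y)·y' = 0. Rearranging,
  dy/dx = -(∂F/∂x)/(∂F/∂y) = -(4x + y)/(x + 16y) = (-4x - y)/(x + 16y)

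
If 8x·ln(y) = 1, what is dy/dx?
Apply d/dx to both sides, remembering that y depends on x. Each occurrence of y therefore brings in a y' = dy/dx via the chain rule.

With F(x, y) equal to the left-hand side minus the right, differentiate F term by term:
  d/dx[8x·ln(y)] = 8x·y'/y + 8ln(y)
  d/dx[-1] = 0
Adding these up, d/dx[F] = 0 becomes
  (8ln(y)) + (8x/y)·y' = 0,
so isolating y',
  dy/dx = -(8ln(y))/(8x/y) = -y·ln(y)/x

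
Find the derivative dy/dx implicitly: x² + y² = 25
Take d/dx of both sides. Since y is implicitly a function of x, the chain rule attaches a y' = dy/dx factor whenever we differentiate through y.

Set F(x, y) = (left side) − (right side), so the curve is F = 0. Differentiating each term of F:
  d/dx[x^2] = 2x
  d/dx[y^2] = 2y·y'
  d/dx[-25] = 0

Collecting, the y'-free part is the partial derivative in x and the y' coefficient is the partial derivative in y:
  ∂F/∂x = 2x
  ∂F/∂y = 2y

so d/dx[F(x, y(x))] = ∂F/∂x + (∂F/∂y)·y' = 0. Rearranging,
  dy/dx = -(∂F/∂x)/(∂F/∂y) = -(2x)/(2y) = -x/y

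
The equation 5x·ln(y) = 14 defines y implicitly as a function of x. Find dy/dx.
Differentiate the relation implicitly: treat y = y(x) and apply the chain rule, so every y-derivative picks up a y' = dy/dx factor.

With everything moved to the left-hand side, differentiate term by term:
  d/dx[5x·ln(y)] = 5x·y'/y + 5ln(y)
  d/dx[-14] = 0

Separating the contributions that come from x directly and those that come through y:
  without y':      5ln(y)
  multiplying y':  5x/y

so (5ln(y)) + (5x/y)·y' = 0, and therefore
  dy/dx = -(5ln(y))/(5x/y) = -y·ln(y)/x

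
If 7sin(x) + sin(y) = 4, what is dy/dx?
Differentiate both sides with respect to x, treating y as y(x). By the chain rule, any term containing y contributes a factor of y' = dy/dx when we differentiate it.

Move every term to one side and write the relation as F(x, y) = 0. Term by term,
  d/dx[7sin(x)] = 7cos(x)
  d/dx[sin(y)] = y'·cos(y)
  d/dx[-4] = 0

The pieces without y' make up ∂F/∂x and the coefficient of y' is ∂F/∂y:
  ∂F/∂x = 7cos(x),
  ∂F/∂y = cos(y).

Since d/dx[F] = ∂F/∂x + (∂F/∂y)·y' = 0, solve for y':
  (∂F/∂y)·y' = -∂F/∂x
  dy/dx = -(∂F/∂x)/(∂F/∂y) = -(7cos(x))/(cos(y)) = -7cos(x)/cos(y)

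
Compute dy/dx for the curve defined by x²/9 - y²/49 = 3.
Apply d/dx to both sides, remembering that y depends on x. Each occurrence of y therefore brings in a y' = dy/dx via the chain rule.

With F(x, y) equal to the left-hand side minus the right, differentiate F term by term:
  d/dx[x^2/9] = 2x/9
  d/dx[-y^2/49] = -2y·y'/49
  d/dx[-3] = 0
Adding these up, d/dx[F] = 0 becomes
  (2x/9) + (-2y/49)·y' = 0,
so isolating y',
  dy/dx = -(2x/9)/(-2y/49) = 49x/(9y)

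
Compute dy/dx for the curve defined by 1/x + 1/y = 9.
Take d/dx of both sides. Since y is implicitly a function of x, the chain rule attaches a y' = dy/dx factor whenever we differentiate through y.

Set F(x, y) = (left side) − (right side), so the curve is F = 0. Differentiating each term of F:
  d/dx[1/y] = -y'/y^2
  d/dx[1/x] = -1/x^2
  d/dx[-9] = 0

Collecting, the y'-free part is the partial derivative in x and the y' coefficient is the partial derivative in y:
  ∂F/∂x = -1/x^2
  ∂F/∂y = -1/y^2

so d/dx[F(x, y(x))] = ∂F/∂x + (∂F/∂y)·y' = 0. Rearranging,
  dy/dx = -(∂F/∂x)/(∂F/∂y) = -(-1/x^2)/(-1/y^2) = -y^2/x^2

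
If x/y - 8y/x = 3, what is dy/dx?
Differentiate the relation implicitly: treat y = y(x) and apply the chain rule, so every y-derivative picks up a y' = dy/dx factor.

With everything moved to the left-hand side, differentiate term by term:
  d/dx[x/y] = -x·y'/y^2 + 1/y
  d/dx[-8y/x] = -8·y'/x + 8y/x^2
  d/dx[-3] = 0

Separating the contributions that come from x directly and those that come through y:
  without y':      1/y + 8y/x^2
  multiplying y':  -x/y^2 - 8/x

so (1/y + 8y/x^2) + (-x/y^2 - 8/x)·y' = 0, and therefore
  dy/dx = -(1/y + 8y/x^2)/(-x/y^2 - 8/x)
        = -((x^2 + 8y^2)/(x^2y))/(-(x^2 + 8y^2)/(xy^2)) = y/x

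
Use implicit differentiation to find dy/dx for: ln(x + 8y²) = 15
Apply d/dx to both sides, remembering that y depends on x. Each occurrence of y therefore brings in a y' = dy/dx via the chain rule.

With F(x, y) equal to the left-hand side minus the right, differentiate F term by term:
  d/dx[ln(x + 8y^2)] = (16y·y' + 1)/(x + 8y^2)
  d/dx[-15] = 0
Adding these up, d/dx[F] = 0 becomes
  (1/(x + 8y^2)) + (16y/(x + 8y^2))·y' = 0,
so isolating y',
  dy/dx = -(1/(x + 8y^2))/(16y/(x + 8y^2)) = -1/(16y)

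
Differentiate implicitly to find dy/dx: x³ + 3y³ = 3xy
Differentiate the relation implicitly: treat y = y(x) and apply the chain rule, so every y-derivative picks up a y' = dy/dx factor.

With everything moved to the left-hand side, differentiate term by term:
  d/dx[x^3] = 3x^2
  d/dx[-3xy] = -3x·y' - 3y
  d/dx[3y^3] = 9y^2·y'

Separating the contributions that come from x directly and those that come through y:
  without y':      3x^2 - 3y
  multiplying y':  -3x + 9y^2

so (3x^2 - 3y) + (-3x + 9y^2)·y' = 0, and therefore
  dy/dx = -(3x^2 - 3y)/(-3x + 9y^2) = (x^2 - y)/(x - 3y^2)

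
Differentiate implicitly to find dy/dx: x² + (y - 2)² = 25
Differentiate both sides with respect to x, treating y as y(x). By the chain rule, any term containing y contributes a factor of y' = dy/dx when we differentiate it.

Move every term to one side and write the relation as F(x, y) = 0. Term by term,
  d/dx[x^2] = 2x
  d/dx[(y - 2)^2] = 2·y'(y - 2)
  d/dx[-25] = 0

The pieces without y' make up ∂F/∂x and the coefficient of y' is ∂F/∂y:
  ∂F/∂x = 2x,
  ∂F/∂y = 2y - 4.

Since d/dx[F] = ∂F/∂x + (∂F/∂y)·y' = 0, solve for y':
  (∂F/∂y)·y' = -∂F/∂x
  dy/dx = -(∂F/∂x)/(∂F/∂y) = -(2x)/(2y - 4) = -x/(y - 2)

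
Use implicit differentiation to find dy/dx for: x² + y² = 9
Apply d/dx to both sides, remembering that y depends on x. Each occurrence of y therefore brings in a y' = dy/dx via the chain rule.

With F(x, y) equal to the left-hand side minus the right, differentiate F term by term:
  d/dx[x^2] = 2x
  d/dx[y^2] = 2y·y'
  d/dx[-9] = 0
Adding these up, d/dx[F] = 0 becomes
  (2x) + (2y)·y' = 0,
so isolating y',
  dy/dx = -(2x)/(2y) = -x/y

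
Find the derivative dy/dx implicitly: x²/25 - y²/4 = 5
Apply d/dx to both sides, remembering that y depends on x. Each occurrence of y therefore brings in a y' = dy/dx via the chain rule.

With F(x, y) equal to the left-hand side minus the right, differentiate F term by term:
  d/dx[x^2/25] = 2x/25
  d/dx[-y^2/4] = -y·y'/2
  d/dx[-5] = 0
Adding these up, d/dx[F] = 0 becomes
  (2x/25) + (-y/2)·y' = 0,
so isolating y',
  dy/dx = -(2x/25)/(-y/2) = 4x/(25y)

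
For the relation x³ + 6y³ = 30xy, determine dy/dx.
Differentiate both sides with respect to x, treating y as y(x). By the chain rule, any term containing y contributes a factor of y' = dy/dx when we differentiate it.

Move every term to one side and write the relation as F(x, y) = 0. Term by term,
  d/dx[x^3] = 3x^2
  d/dx[-30xy] = -30x·y' - 30y
  d/dx[6y^3] = 18y^2·y'

The pieces without y' make up ∂F/∂x and the coefficient of y' is ∂F/∂y:
  ∂F/∂x = 3x^2 - 30y,
  ∂F/∂y = -30x + 18y^2.

Since d/dx[F] = ∂F/∂x + (∂F/∂y)·y' = 0, solve for y':
  (∂F/∂y)·y' = -∂F/∂x
  dy/dx = -(∂F/∂x)/(∂F/∂y) = -(3x^2 - 30y)/(-30x + 18y^2) = (x^2 - 10y)/(2(5x - 3y^2))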